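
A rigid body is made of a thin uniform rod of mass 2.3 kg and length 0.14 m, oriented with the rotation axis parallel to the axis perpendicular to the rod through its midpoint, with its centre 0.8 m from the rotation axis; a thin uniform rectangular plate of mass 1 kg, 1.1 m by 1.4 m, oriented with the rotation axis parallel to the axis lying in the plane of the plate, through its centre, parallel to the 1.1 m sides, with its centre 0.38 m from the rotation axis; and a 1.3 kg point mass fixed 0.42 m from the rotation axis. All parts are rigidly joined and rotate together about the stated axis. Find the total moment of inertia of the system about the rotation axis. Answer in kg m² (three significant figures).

2.01

Thin rod: I_cm = (1/12)ML² = (1/12)(2.3)(0.14)² = 0.0037567 kg m²; centre at d = 0.8 m, so the parallel axis theorem gives I = 0.0037567 + (2.3)(0.8)² = 1.4758 kg m².
Rectangular plate: I_cm = (1/12)Mb² = (1/12)(1)(1.4)² = 0.16333 kg m²; centre at d = 0.38 m, so the parallel axis theorem gives I = 0.16333 + (1)(0.38)² = 0.30773 kg m².
Point mass: I_cm = 0; centre at d = 0.42 m, so the parallel axis theorem gives I = 0 + (1.3)(0.42)² = 0.22932 kg m².
Total I = 1.4758 + 0.30773 + 0.22932 = 2.0128 kg m².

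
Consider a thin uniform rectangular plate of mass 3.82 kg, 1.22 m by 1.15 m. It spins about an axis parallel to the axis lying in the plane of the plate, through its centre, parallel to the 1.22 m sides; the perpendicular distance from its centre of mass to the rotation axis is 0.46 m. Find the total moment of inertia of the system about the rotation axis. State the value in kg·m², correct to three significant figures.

1.23

I_cm = (1/12)Mb² = (1/12)(3.82)(1.15)² = 0.421 kg·m²; centre at d = 0.46 m, so the parallel axis theorem gives I = 0.421 + (3.82)(0.46)² = 1.2293 kg·m².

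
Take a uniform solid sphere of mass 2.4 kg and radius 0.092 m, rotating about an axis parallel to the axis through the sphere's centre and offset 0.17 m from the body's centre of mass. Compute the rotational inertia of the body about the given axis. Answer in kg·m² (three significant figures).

0.0775

I_cm = (2/5)MR² = (2/5)(2.4)(0.092)² = 0.0081254 kg·m²; centre at d = 0.17 m, so I = I_cm + Md² gives I = 0.0081254 + (2.4)(0.17)² = 0.077485 kg·m².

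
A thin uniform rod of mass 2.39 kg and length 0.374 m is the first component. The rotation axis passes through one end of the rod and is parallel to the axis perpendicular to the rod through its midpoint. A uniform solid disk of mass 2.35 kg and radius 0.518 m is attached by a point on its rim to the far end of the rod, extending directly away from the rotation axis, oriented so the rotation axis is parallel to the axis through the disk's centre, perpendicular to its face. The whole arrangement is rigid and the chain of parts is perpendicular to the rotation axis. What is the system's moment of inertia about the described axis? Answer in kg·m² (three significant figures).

Thin rod: I_cm = (1/12)ML² = (1/12)(2.39)(0.374)² = 0.027859 kg·m²; centre at d = 0.187 m, so the parallel axis theorem gives I = 0.027859 + (2.39)(0.187)² = 0.11143 kg·m².
Solid disk: I_cm = (1/2)MR² = (1/2)(2.35)(0.518)² = 0.31528 kg·m²; centre at d = 0.187 + 0.187 + 0.518 = 0.892 m, so the parallel axis theorem gives I = 0.31528 + (2.35)(0.892)² = 2.1851 kg·m².
Total I = 0.11143 + 2.1851 = 2.2965 kg·m².

2.30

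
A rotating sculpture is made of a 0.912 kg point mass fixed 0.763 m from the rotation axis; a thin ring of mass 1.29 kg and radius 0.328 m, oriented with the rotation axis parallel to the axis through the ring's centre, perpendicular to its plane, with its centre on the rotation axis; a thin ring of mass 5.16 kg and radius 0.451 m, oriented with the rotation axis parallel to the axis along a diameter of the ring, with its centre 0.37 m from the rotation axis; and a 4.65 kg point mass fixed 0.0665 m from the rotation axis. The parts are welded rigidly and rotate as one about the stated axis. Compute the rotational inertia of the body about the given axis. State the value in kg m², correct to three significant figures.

Point mass: I_cm = 0; centre at d = 0.763 m, so I = I_cm + Md² gives I = 0 + (0.912)(0.763)² = 0.53094 kg m².
Thin ring: I_cm = MR² = (1.29)(0.328)² = 0.13878 kg m²; axis through the centre, so I = 0.13878 kg m².
Thin ring: I_cm = (1/2)MR² = (1/2)(5.16)(0.451)² = 0.52477 kg m²; centre at d = 0.37 m, so I = I_cm + Md² gives I = 0.52477 + (5.16)(0.37)² = 1.2312 kg m².
Point mass: I_cm = 0; centre at d = 0.0665 m, so I = I_cm + Md² gives I = 0 + (4.65)(0.0665)² = 0.020563 kg m².
Total I = 0.53094 + 0.13878 + 1.2312 + 0.020563 = 1.9215 kg m².

1.92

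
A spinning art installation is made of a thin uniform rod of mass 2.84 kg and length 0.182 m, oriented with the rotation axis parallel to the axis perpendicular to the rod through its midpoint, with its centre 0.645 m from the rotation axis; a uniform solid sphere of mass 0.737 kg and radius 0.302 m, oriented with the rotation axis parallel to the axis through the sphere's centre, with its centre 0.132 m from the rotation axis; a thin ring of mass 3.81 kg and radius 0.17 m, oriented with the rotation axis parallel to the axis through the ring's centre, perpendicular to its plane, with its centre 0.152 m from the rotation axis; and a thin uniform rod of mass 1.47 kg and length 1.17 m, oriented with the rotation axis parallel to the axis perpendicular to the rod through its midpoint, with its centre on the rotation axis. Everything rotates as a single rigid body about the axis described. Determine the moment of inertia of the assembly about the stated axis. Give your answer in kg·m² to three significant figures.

Thin rod: I_cm = (1/12)ML² = (1/12)(2.84)(0.182)² = 0.0078393 kg·m²; centre at d = 0.645 m, so the parallel axis theorem gives I = 0.0078393 + (2.84)(0.645)² = 1.1894 kg·m².
Solid sphere: I_cm = (2/5)MR² = (2/5)(0.737)(0.302)² = 0.026887 kg·m²; centre at d = 0.132 m, so the parallel axis theorem gives I = 0.026887 + (0.737)(0.132)² = 0.039728 kg·m².
Thin ring: I_cm = MR² = (3.81)(0.17)² = 0.11011 kg·m²; centre at d = 0.152 m, so the parallel axis theorem gives I = 0.11011 + (3.81)(0.152)² = 0.19814 kg·m².
Thin rod: I_cm = (1/12)ML² = (1/12)(1.47)(1.17)² = 0.16769 kg·m²; axis through the centre, so I = 0.16769 kg·m².
Total I = 1.1894 + 0.039728 + 0.19814 + 0.16769 = 1.5949 kg·m².

1.59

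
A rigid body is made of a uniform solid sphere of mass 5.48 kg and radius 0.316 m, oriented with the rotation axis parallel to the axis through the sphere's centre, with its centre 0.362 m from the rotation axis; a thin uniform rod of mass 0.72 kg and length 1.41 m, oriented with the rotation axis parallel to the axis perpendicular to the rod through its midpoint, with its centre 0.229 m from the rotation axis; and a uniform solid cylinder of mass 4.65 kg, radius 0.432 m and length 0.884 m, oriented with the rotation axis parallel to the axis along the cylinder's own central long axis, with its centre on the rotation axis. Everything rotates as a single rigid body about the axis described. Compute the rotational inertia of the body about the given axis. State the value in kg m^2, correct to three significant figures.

1.53

Solid sphere: I_cm = (2/5)MR² = (2/5)(5.48)(0.316)² = 0.21888 kg m^2; centre at d = 0.362 m, so the parallel axis theorem gives I = 0.21888 + (5.48)(0.362)² = 0.93701 kg m^2.
Thin rod: I_cm = (1/12)ML² = (1/12)(0.72)(1.41)² = 0.11929 kg m^2; centre at d = 0.229 m, so the parallel axis theorem gives I = 0.11929 + (0.72)(0.229)² = 0.15704 kg m^2.
Solid cylinder: I_cm = (1/2)MR² = (1/2)(4.65)(0.432)² = 0.4339 kg m^2; axis through the centre, so I = 0.4339 kg m^2.
Total I = 0.93701 + 0.15704 + 0.4339 = 1.5279 kg m^2.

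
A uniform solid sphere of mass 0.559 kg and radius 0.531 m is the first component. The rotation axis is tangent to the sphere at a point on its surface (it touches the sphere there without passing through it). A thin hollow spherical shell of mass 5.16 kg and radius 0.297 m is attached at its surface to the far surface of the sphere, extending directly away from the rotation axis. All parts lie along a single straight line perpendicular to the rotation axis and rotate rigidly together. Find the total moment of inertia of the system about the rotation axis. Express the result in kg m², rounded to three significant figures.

Solid sphere: I_cm = (2/5)MR² = (2/5)(0.559)(0.531)² = 0.063046 kg m²; centre at d = 0.531 m, so the parallel axis theorem gives I = 0.063046 + (0.559)(0.531)² = 0.22066 kg m².
Spherical shell: I_cm = (2/3)MR² = (2/3)(5.16)(0.297)² = 0.30344 kg m²; centre at d = 0.531 + 0.531 + 0.297 = 1.359 m, so the parallel axis theorem gives I = 0.30344 + (5.16)(1.359)² = 9.8333 kg m².
Total I = 0.22066 + 9.8333 = 10.054 kg m².

10.1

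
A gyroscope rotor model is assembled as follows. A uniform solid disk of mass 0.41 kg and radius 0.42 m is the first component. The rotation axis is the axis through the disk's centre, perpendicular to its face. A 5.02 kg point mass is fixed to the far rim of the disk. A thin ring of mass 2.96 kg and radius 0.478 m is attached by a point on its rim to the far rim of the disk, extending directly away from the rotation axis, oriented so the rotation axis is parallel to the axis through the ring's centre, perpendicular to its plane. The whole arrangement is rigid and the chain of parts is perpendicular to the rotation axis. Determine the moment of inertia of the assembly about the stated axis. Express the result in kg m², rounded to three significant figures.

Solid disk: I_cm = (1/2)MR² = (1/2)(0.41)(0.42)² = 0.036162 kg m²; axis through the centre, so I = 0.036162 kg m².
Point mass: I_cm = 0; centre at d = 0.42 m, so the parallel axis theorem gives I = 0 + (5.02)(0.42)² = 0.88553 kg m².
Thin ring: I_cm = MR² = (2.96)(0.478)² = 0.67631 kg m²; centre at d = 0.42 + 0.478 = 0.898 m, so the parallel axis theorem gives I = 0.67631 + (2.96)(0.898)² = 3.0633 kg m².
Total I = 0.036162 + 0.88553 + 3.0633 = 3.985 kg m².

3.98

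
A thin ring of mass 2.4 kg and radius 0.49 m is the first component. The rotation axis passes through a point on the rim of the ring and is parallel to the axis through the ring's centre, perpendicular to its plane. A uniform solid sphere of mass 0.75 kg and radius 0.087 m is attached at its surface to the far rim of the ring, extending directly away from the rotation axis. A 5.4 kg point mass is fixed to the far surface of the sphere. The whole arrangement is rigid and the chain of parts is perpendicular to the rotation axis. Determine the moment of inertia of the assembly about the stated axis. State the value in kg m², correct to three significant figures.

9.20

Thin ring: I_cm = MR² = (2.4)(0.49)² = 0.57624 kg m²; centre at d = 0.49 m, so the parallel axis theorem gives I = 0.57624 + (2.4)(0.49)² = 1.1525 kg m².
Solid sphere: I_cm = (2/5)MR² = (2/5)(0.75)(0.087)² = 0.0022707 kg m²; centre at d = 0.49 + 0.49 + 0.087 = 1.067 m, so the parallel axis theorem gives I = 0.0022707 + (0.75)(1.067)² = 0.85614 kg m².
Point mass: I_cm = 0; centre at d = 0.49 + 0.49 + 0.087 + 0.087 = 1.154 m, so the parallel axis theorem gives I = 0 + (5.4)(1.154)² = 7.1913 kg m².
Total I = 1.1525 + 0.85614 + 7.1913 = 9.1999 kg m².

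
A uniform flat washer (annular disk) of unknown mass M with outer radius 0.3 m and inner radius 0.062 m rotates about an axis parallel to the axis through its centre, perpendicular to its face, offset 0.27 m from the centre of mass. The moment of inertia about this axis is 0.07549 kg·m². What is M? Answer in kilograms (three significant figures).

I = I_cm + Md² = (1/2)M(R²+r²) + Md² = M·[0.5·[(0.3)² + (0.062)²] + (0.27)²] = M·0.11982.
So M = 0.07549 / 0.11982 = 0.63002 kg.

0.630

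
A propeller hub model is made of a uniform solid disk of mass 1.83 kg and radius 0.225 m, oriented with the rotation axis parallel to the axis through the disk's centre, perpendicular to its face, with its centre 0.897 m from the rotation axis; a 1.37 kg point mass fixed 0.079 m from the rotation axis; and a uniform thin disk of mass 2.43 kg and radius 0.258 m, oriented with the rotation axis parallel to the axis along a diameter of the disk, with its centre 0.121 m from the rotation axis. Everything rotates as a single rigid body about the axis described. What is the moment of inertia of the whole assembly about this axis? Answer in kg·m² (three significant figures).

1.60

Solid disk: I_cm = (1/2)MR² = (1/2)(1.83)(0.225)² = 0.046322 kg·m²; centre at d = 0.897 m, so I = I_cm + Md² gives I = 0.046322 + (1.83)(0.897)² = 1.5188 kg·m².
Point mass: I_cm = 0; centre at d = 0.079 m, so I = I_cm + Md² gives I = 0 + (1.37)(0.079)² = 0.0085502 kg·m².
Thin disk: I_cm = (1/4)MR² = (1/4)(2.43)(0.258)² = 0.040438 kg·m²; centre at d = 0.121 m, so I = I_cm + Md² gives I = 0.040438 + (2.43)(0.121)² = 0.076015 kg·m².
Total I = 1.5188 + 0.0085502 + 0.076015 = 1.6033 kg·m².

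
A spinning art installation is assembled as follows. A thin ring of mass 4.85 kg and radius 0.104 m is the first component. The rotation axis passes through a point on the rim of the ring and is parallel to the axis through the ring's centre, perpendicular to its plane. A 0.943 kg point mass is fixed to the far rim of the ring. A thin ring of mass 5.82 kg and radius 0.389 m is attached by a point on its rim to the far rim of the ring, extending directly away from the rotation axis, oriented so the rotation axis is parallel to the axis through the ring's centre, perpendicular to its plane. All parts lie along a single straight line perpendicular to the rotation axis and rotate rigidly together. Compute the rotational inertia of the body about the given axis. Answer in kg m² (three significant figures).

3.10

Thin ring: I_cm = MR² = (4.85)(0.104)² = 0.052458 kg m²; centre at d = 0.104 m, so the parallel axis theorem gives I = 0.052458 + (4.85)(0.104)² = 0.10492 kg m².
Point mass: I_cm = 0; centre at d = 0.104 + 0.104 = 0.208 m, so the parallel axis theorem gives I = 0 + (0.943)(0.208)² = 0.040798 kg m².
Thin ring: I_cm = MR² = (5.82)(0.389)² = 0.88069 kg m²; centre at d = 0.104 + 0.104 + 0.389 = 0.597 m, so the parallel axis theorem gives I = 0.88069 + (5.82)(0.597)² = 2.955 kg m².
Total I = 0.10492 + 0.040798 + 2.955 = 3.1007 kg m².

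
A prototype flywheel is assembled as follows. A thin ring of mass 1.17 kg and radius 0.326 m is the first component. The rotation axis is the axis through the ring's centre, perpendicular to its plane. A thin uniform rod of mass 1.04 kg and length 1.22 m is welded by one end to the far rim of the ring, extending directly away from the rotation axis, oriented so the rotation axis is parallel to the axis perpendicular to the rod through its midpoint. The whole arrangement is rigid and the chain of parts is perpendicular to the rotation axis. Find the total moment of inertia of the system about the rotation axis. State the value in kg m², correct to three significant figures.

1.16

Thin ring: I_cm = MR² = (1.17)(0.326)² = 0.12434 kg m²; axis through the centre, so I = 0.12434 kg m².
Thin rod: I_cm = (1/12)ML² = (1/12)(1.04)(1.22)² = 0.12899 kg m²; centre at d = 0.326 + 0.61 = 0.936 m, so the parallel axis theorem gives I = 0.12899 + (1.04)(0.936)² = 1.0401 kg m².
Total I = 0.12434 + 1.0401 = 1.1645 kg m².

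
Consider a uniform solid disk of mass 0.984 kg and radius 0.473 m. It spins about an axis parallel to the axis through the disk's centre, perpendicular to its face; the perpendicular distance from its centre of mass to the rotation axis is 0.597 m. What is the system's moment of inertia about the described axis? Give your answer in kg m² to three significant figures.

I_cm = (1/2)MR² = (1/2)(0.984)(0.473)² = 0.11007 kg m²; centre at d = 0.597 m, so the parallel axis theorem gives I = 0.11007 + (0.984)(0.597)² = 0.46078 kg m².

0.461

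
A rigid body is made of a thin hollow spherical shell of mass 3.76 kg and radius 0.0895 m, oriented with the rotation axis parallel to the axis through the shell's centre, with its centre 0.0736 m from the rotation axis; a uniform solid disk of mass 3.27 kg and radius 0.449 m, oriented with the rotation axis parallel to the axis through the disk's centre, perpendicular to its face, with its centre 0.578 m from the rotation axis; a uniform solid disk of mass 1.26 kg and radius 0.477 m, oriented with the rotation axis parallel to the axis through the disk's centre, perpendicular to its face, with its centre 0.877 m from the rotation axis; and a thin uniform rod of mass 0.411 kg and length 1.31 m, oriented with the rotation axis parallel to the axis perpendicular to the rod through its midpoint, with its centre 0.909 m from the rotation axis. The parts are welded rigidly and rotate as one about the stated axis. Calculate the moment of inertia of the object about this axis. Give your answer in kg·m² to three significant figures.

Spherical shell: I_cm = (2/3)MR² = (2/3)(3.76)(0.0895)² = 0.020079 kg·m²; centre at d = 0.0736 m, so I = I_cm + Md² gives I = 0.020079 + (3.76)(0.0736)² = 0.040447 kg·m².
Solid disk: I_cm = (1/2)MR² = (1/2)(3.27)(0.449)² = 0.32962 kg·m²; centre at d = 0.578 m, so I = I_cm + Md² gives I = 0.32962 + (3.27)(0.578)² = 1.4221 kg·m².
Solid disk: I_cm = (1/2)MR² = (1/2)(1.26)(0.477)² = 0.14334 kg·m²; centre at d = 0.877 m, so I = I_cm + Md² gives I = 0.14334 + (1.26)(0.877)² = 1.1124 kg·m².
Thin rod: I_cm = (1/12)ML² = (1/12)(0.411)(1.31)² = 0.058776 kg·m²; centre at d = 0.909 m, so I = I_cm + Md² gives I = 0.058776 + (0.411)(0.909)² = 0.39838 kg·m².
Total I = 0.040447 + 1.4221 + 1.1124 + 0.39838 = 2.9733 kg·m².

2.97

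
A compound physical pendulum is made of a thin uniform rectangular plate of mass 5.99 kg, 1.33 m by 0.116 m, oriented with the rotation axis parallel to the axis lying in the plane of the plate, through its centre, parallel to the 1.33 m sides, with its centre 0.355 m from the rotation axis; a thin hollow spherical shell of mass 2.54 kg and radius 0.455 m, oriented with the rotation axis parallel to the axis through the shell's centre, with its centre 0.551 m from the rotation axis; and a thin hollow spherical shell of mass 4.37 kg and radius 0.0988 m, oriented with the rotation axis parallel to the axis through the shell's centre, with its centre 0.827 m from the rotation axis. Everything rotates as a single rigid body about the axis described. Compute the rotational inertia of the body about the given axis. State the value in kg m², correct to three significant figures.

4.90

Rectangular plate: I_cm = (1/12)Mb² = (1/12)(5.99)(0.116)² = 0.0067168 kg m²; centre at d = 0.355 m, so I = I_cm + Md² gives I = 0.0067168 + (5.99)(0.355)² = 0.76161 kg m².
Spherical shell: I_cm = (2/3)MR² = (2/3)(2.54)(0.455)² = 0.35056 kg m²; centre at d = 0.551 m, so I = I_cm + Md² gives I = 0.35056 + (2.54)(0.551)² = 1.1217 kg m².
Spherical shell: I_cm = (2/3)MR² = (2/3)(4.37)(0.0988)² = 0.028438 kg m²; centre at d = 0.827 m, so I = I_cm + Md² gives I = 0.028438 + (4.37)(0.827)² = 3.0172 kg m².
Total I = 0.76161 + 1.1217 + 3.0172 = 4.9005 kg m².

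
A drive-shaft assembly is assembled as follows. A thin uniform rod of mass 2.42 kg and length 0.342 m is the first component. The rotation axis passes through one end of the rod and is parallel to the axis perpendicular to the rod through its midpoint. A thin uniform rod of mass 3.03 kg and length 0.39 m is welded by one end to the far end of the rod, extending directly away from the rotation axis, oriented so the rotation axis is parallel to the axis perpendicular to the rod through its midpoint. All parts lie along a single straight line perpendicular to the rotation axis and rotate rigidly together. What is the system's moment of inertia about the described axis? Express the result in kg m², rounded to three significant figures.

1.01

Thin rod: I_cm = (1/12)ML² = (1/12)(2.42)(0.342)² = 0.023588 kg m²; centre at d = 0.171 m, so the parallel axis theorem gives I = 0.023588 + (2.42)(0.171)² = 0.094351 kg m².
Thin rod: I_cm = (1/12)ML² = (1/12)(3.03)(0.39)² = 0.038405 kg m²; centre at d = 0.171 + 0.171 + 0.195 = 0.537 m, so the parallel axis theorem gives I = 0.038405 + (3.03)(0.537)² = 0.91216 kg m².
Total I = 0.094351 + 0.91216 = 1.0065 kg m².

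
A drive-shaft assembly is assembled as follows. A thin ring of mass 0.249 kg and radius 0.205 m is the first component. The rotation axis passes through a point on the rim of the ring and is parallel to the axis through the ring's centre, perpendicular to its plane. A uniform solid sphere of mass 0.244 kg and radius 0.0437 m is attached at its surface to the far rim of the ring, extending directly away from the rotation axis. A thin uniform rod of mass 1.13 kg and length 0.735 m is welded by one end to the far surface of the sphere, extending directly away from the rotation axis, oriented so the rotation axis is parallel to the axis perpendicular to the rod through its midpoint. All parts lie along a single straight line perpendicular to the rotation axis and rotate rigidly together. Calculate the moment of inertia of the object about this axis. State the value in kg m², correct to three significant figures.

Thin ring: I_cm = MR² = (0.249)(0.205)² = 0.010464 kg m²; centre at d = 0.205 m, so I = I_cm + Md² gives I = 0.010464 + (0.249)(0.205)² = 0.020928 kg m².
Solid sphere: I_cm = (2/5)MR² = (2/5)(0.244)(0.0437)² = 0.00018639 kg m²; centre at d = 0.205 + 0.205 + 0.0437 = 0.4537 m, so I = I_cm + Md² gives I = 0.00018639 + (0.244)(0.4537)² = 0.050412 kg m².
Thin rod: I_cm = (1/12)ML² = (1/12)(1.13)(0.735)² = 0.050871 kg m²; centre at d = 0.205 + 0.205 + 0.0437 + 0.0437 + 0.3675 = 0.8649 m, so I = I_cm + Md² gives I = 0.050871 + (1.13)(0.8649)² = 0.89617 kg m².
Total I = 0.020928 + 0.050412 + 0.89617 = 0.96751 kg m².

0.968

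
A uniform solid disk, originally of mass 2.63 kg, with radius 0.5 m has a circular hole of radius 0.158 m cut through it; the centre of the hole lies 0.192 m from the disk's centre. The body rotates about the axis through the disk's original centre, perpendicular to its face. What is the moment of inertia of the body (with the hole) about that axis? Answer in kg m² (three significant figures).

Unpierced body about its centre: I₀ = (1/2)MR² = (1/2)(2.63)(0.5)² = 0.32875 kg m².
The removed disk has mass m = M·(r/R)² = (2.63)(0.158/0.5)² = 0.26262 kg (same uniform areal density).
Its moment of inertia about the rotation axis (parallel-axis theorem): I_hole = (1/2)mr² + md² = (1/2)(0.26262)(0.158)² + (0.26262)(0.192)² = 0.012959 kg m².
Treating the hole as negative mass, I = I₀ − I_hole = 0.32875 − 0.012959 = 0.31579 kg m².

0.316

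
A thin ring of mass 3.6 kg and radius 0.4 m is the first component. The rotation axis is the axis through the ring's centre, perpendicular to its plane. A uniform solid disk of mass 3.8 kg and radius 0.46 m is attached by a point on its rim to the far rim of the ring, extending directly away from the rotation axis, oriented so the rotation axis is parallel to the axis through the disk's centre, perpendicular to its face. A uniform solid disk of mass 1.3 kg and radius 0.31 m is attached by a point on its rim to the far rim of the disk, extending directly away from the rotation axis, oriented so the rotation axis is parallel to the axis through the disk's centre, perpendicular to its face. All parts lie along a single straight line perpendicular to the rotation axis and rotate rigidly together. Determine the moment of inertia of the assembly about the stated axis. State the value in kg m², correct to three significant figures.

Thin ring: I_cm = MR² = (3.6)(0.4)² = 0.576 kg m²; axis through the centre, so I = 0.576 kg m².
Solid disk: I_cm = (1/2)MR² = (1/2)(3.8)(0.46)² = 0.40204 kg m²; centre at d = 0.4 + 0.46 = 0.86 m, so I = I_cm + Md² gives I = 0.40204 + (3.8)(0.86)² = 3.2125 kg m².
Solid disk: I_cm = (1/2)MR² = (1/2)(1.3)(0.31)² = 0.062465 kg m²; centre at d = 0.4 + 0.46 + 0.46 + 0.31 = 1.63 m, so I = I_cm + Md² gives I = 0.062465 + (1.3)(1.63)² = 3.5164 kg m².
Total I = 0.576 + 3.2125 + 3.5164 = 7.305 kg m².

7.30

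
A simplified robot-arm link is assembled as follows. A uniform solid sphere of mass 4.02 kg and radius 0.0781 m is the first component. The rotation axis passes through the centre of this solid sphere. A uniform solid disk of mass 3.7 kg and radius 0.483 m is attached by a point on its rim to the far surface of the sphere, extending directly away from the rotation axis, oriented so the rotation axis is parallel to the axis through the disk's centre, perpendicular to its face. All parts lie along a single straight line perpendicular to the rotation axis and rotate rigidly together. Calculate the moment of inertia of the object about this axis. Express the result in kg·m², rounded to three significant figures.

Solid sphere: I_cm = (2/5)MR² = (2/5)(4.02)(0.0781)² = 0.0098082 kg·m²; axis through the centre, so I = 0.0098082 kg·m².
Solid disk: I_cm = (1/2)MR² = (1/2)(3.7)(0.483)² = 0.43158 kg·m²; centre at d = 0.0781 + 0.483 = 0.5611 m, so I = I_cm + Md² gives I = 0.43158 + (3.7)(0.5611)² = 1.5965 kg·m².
Total I = 0.0098082 + 1.5965 = 1.6063 kg·m².

1.61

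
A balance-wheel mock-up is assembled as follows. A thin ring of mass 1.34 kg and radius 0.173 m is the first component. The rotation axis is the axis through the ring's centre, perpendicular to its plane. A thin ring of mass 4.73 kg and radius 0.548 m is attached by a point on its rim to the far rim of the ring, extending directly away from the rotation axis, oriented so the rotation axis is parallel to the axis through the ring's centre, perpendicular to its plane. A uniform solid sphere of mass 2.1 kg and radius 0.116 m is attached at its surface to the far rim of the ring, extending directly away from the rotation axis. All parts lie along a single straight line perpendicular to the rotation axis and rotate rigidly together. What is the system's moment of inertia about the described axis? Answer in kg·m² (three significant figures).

Thin ring: I_cm = MR² = (1.34)(0.173)² = 0.040105 kg·m²; axis through the centre, so I = 0.040105 kg·m².
Thin ring: I_cm = MR² = (4.73)(0.548)² = 1.4204 kg·m²; centre at d = 0.173 + 0.548 = 0.721 m, so the parallel axis theorem gives I = 1.4204 + (4.73)(0.721)² = 3.8793 kg·m².
Solid sphere: I_cm = (2/5)MR² = (2/5)(2.1)(0.116)² = 0.011303 kg·m²; centre at d = 0.173 + 0.548 + 0.548 + 0.116 = 1.385 m, so the parallel axis theorem gives I = 0.011303 + (2.1)(1.385)² = 4.0396 kg·m².
Total I = 0.040105 + 3.8793 + 4.0396 = 7.959 kg·m².

7.96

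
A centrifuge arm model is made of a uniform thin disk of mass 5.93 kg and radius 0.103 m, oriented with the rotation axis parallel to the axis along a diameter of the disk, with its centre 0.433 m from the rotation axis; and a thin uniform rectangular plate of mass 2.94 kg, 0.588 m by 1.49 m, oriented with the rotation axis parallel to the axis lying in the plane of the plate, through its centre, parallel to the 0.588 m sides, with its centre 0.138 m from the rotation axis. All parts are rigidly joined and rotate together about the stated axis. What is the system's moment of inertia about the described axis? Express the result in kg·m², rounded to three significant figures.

1.73

Thin disk: I_cm = (1/4)MR² = (1/4)(5.93)(0.103)² = 0.015728 kg·m²; centre at d = 0.433 m, so the parallel axis theorem gives I = 0.015728 + (5.93)(0.433)² = 1.1275 kg·m².
Rectangular plate: I_cm = (1/12)Mb² = (1/12)(2.94)(1.49)² = 0.54392 kg·m²; centre at d = 0.138 m, so the parallel axis theorem gives I = 0.54392 + (2.94)(0.138)² = 0.59991 kg·m².
Total I = 1.1275 + 0.59991 = 1.7275 kg·m².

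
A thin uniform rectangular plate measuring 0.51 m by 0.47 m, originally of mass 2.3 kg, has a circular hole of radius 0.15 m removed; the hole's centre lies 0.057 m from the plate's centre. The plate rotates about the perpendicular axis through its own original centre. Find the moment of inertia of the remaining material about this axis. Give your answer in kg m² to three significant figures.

0.0824

Unpierced body about its centre: I₀ = (1/12)M(a²+b²) = (1/12)(2.3)[(0.51)² + (0.47)²] = 0.092192 kg m².
The removed disk has mass m = M·πr²/(ab) = (2.3)·π(0.15)²/(0.51·0.47) = 0.67825 kg (same uniform areal density).
Its moment of inertia about the rotation axis (parallel-axis theorem): I_hole = (1/2)mr² + md² = (1/2)(0.67825)(0.15)² + (0.67825)(0.057)² = 0.009834 kg m².
Treating the hole as negative mass, I = I₀ − I_hole = 0.092192 − 0.009834 = 0.082358 kg m².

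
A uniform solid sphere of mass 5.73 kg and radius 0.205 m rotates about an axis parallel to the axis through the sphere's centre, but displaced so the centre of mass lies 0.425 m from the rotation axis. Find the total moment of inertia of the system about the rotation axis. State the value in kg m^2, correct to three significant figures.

1.13

I_cm = (2/5)MR² = (2/5)(5.73)(0.205)² = 0.096321 kg m^2; centre at d = 0.425 m, so the parallel axis theorem gives I = 0.096321 + (5.73)(0.425)² = 1.1313 kg m^2.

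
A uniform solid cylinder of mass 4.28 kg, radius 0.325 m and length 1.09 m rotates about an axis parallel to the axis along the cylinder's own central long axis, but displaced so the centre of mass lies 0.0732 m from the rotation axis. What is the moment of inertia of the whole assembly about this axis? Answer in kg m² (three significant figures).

I_cm = (1/2)MR² = (1/2)(4.28)(0.325)² = 0.22604 kg m²; centre at d = 0.0732 m, so the parallel axis theorem gives I = 0.22604 + (4.28)(0.0732)² = 0.24897 kg m².

0.249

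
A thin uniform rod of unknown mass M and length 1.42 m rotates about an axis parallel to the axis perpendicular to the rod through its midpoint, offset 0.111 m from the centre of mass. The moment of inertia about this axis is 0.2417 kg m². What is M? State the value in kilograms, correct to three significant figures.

I = I_cm + Md² = (1/12)ML² + Md² = M·[0.0833333·(1.42)² + (0.111)²] = M·0.18035.
So M = 0.2417 / 0.18035 = 1.3401 kg.

1.34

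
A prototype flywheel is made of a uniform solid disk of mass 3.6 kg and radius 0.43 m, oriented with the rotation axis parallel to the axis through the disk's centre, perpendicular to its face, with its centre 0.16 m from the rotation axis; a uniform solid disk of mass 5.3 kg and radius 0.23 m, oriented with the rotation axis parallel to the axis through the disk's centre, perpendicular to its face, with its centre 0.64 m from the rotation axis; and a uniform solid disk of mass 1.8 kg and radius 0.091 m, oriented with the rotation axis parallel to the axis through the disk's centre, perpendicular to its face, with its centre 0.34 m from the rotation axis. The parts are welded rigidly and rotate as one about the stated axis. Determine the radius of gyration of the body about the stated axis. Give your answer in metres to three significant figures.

Solid disk: I_cm = (1/2)MR² = (1/2)(3.6)(0.43)² = 0.33282 kg·m²; centre at d = 0.16 m, so the parallel axis theorem gives I = 0.33282 + (3.6)(0.16)² = 0.42498 kg·m².
Solid disk: I_cm = (1/2)MR² = (1/2)(5.3)(0.23)² = 0.14019 kg·m²; centre at d = 0.64 m, so the parallel axis theorem gives I = 0.14019 + (5.3)(0.64)² = 2.3111 kg·m².
Solid disk: I_cm = (1/2)MR² = (1/2)(1.8)(0.091)² = 0.0074529 kg·m²; centre at d = 0.34 m, so the parallel axis theorem gives I = 0.0074529 + (1.8)(0.34)² = 0.21553 kg·m².
Total I = 2.9516 kg·m²; total mass M = 10.7 kg.
k = √(I/M) = √(2.9516/10.7) = 0.52521 m.

0.525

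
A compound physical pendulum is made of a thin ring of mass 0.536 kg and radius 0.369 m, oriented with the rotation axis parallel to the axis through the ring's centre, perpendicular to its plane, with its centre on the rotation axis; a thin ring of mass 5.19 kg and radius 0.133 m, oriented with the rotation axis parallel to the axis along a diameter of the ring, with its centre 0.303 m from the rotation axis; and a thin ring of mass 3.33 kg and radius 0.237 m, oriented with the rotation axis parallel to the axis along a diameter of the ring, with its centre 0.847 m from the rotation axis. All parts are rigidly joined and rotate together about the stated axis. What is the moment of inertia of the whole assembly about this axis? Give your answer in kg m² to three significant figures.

3.08

Thin ring: I_cm = MR² = (0.536)(0.369)² = 0.072982 kg m²; axis through the centre, so I = 0.072982 kg m².
Thin ring: I_cm = (1/2)MR² = (1/2)(5.19)(0.133)² = 0.045903 kg m²; centre at d = 0.303 m, so the parallel axis theorem gives I = 0.045903 + (5.19)(0.303)² = 0.52239 kg m².
Thin ring: I_cm = (1/2)MR² = (1/2)(3.33)(0.237)² = 0.093521 kg m²; centre at d = 0.847 m, so the parallel axis theorem gives I = 0.093521 + (3.33)(0.847)² = 2.4825 kg m².
Total I = 0.072982 + 0.52239 + 2.4825 = 3.0779 kg m².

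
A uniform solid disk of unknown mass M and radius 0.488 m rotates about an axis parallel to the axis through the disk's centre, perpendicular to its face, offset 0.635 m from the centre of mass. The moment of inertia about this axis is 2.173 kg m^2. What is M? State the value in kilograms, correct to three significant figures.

I = I_cm + Md² = (1/2)MR² + Md² = M·[0.5·(0.488)² + (0.635)²] = M·0.5223.
So M = 2.173 / 0.5223 = 4.1605 kg.

4.16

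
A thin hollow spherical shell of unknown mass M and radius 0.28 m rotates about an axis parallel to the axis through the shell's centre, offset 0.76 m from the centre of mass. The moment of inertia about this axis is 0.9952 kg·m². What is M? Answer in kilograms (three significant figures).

1.58

I = I_cm + Md² = (2/3)MR² + Md² = M·[0.666667·(0.28)² + (0.76)²] = M·0.62987.
So M = 0.9952 / 0.62987 = 1.58 kg.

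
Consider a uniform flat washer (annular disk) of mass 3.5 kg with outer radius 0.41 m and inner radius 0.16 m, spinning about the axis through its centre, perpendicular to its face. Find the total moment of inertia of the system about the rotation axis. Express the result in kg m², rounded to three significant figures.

I_cm = (1/2)M(R²+r²) = (1/2)(3.5)[(0.41)² + (0.16)²] = 0.33897 kg m²; axis through the centre, so I = 0.33897 kg m².

0.339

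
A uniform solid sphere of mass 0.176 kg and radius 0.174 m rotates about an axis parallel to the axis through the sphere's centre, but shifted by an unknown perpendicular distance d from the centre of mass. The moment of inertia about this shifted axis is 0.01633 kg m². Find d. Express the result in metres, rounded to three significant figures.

About the centre-of-mass axis, I_cm = (2/5)MR² = (2/5)(0.176)(0.174)² = 0.0021314 kg m².
Parallel axis theorem: I = I_cm + Md², so Md² = 0.01633 − 0.0021314 = 0.014199 kg m².
d = √(0.014199 / 0.176) = 0.28403 m.

0.284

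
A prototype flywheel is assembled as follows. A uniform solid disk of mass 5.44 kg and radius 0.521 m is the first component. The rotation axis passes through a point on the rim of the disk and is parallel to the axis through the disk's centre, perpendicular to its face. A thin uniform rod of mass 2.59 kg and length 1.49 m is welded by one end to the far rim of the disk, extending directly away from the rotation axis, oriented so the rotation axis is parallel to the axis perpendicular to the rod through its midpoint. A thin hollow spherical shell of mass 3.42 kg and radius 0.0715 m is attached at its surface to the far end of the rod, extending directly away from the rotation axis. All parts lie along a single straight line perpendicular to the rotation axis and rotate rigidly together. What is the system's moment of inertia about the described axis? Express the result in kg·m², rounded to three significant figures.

34.2

Solid disk: I_cm = (1/2)MR² = (1/2)(5.44)(0.521)² = 0.73832 kg·m²; centre at d = 0.521 m, so I = I_cm + Md² gives I = 0.73832 + (5.44)(0.521)² = 2.215 kg·m².
Thin rod: I_cm = (1/12)ML² = (1/12)(2.59)(1.49)² = 0.47917 kg·m²; centre at d = 0.521 + 0.521 + 0.745 = 1.787 m, so I = I_cm + Md² gives I = 0.47917 + (2.59)(1.787)² = 8.75 kg·m².
Spherical shell: I_cm = (2/3)MR² = (2/3)(3.42)(0.0715)² = 0.011656 kg·m²; centre at d = 0.521 + 0.521 + 0.745 + 0.745 + 0.0715 = 2.6035 m, so I = I_cm + Md² gives I = 0.011656 + (3.42)(2.6035)² = 23.193 kg·m².
Total I = 2.215 + 8.75 + 23.193 = 34.158 kg·m².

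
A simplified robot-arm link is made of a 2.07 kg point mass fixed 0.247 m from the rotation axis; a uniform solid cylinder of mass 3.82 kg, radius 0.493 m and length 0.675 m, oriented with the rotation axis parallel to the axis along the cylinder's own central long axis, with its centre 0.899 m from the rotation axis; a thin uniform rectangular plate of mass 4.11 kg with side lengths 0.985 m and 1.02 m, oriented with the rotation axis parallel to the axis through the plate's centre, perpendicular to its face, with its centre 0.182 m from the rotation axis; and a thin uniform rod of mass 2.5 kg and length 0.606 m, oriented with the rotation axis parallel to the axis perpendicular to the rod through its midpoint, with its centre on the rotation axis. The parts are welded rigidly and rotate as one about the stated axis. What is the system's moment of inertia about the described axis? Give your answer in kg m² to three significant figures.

Point mass: I_cm = 0; centre at d = 0.247 m, so the parallel axis theorem gives I = 0 + (2.07)(0.247)² = 0.12629 kg m².
Solid cylinder: I_cm = (1/2)MR² = (1/2)(3.82)(0.493)² = 0.46422 kg m²; centre at d = 0.899 m, so the parallel axis theorem gives I = 0.46422 + (3.82)(0.899)² = 3.5516 kg m².
Rectangular plate: I_cm = (1/12)M(a²+b²) = (1/12)(4.11)[(0.985)² + (1.02)²] = 0.68864 kg m²; centre at d = 0.182 m, so the parallel axis theorem gives I = 0.68864 + (4.11)(0.182)² = 0.82478 kg m².
Thin rod: I_cm = (1/12)ML² = (1/12)(2.5)(0.606)² = 0.076507 kg m²; axis through the centre, so I = 0.076507 kg m².
Total I = 0.12629 + 3.5516 + 0.82478 + 0.076507 = 4.5791 kg m².

4.58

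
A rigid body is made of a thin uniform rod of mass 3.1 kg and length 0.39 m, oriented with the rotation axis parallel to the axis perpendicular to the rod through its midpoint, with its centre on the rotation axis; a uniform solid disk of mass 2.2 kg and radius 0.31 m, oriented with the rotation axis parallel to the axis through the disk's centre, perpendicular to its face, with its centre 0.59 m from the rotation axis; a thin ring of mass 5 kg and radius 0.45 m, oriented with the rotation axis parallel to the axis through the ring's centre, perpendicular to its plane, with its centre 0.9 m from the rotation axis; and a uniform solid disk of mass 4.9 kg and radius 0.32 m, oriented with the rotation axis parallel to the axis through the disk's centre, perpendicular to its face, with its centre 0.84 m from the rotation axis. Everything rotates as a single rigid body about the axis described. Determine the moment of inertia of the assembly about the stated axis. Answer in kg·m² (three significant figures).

Thin rod: I_cm = (1/12)ML² = (1/12)(3.1)(0.39)² = 0.039293 kg·m²; axis through the centre, so I = 0.039293 kg·m².
Solid disk: I_cm = (1/2)MR² = (1/2)(2.2)(0.31)² = 0.10571 kg·m²; centre at d = 0.59 m, so I = I_cm + Md² gives I = 0.10571 + (2.2)(0.59)² = 0.87153 kg·m².
Thin ring: I_cm = MR² = (5)(0.45)² = 1.0125 kg·m²; centre at d = 0.9 m, so I = I_cm + Md² gives I = 1.0125 + (5)(0.9)² = 5.0625 kg·m².
Solid disk: I_cm = (1/2)MR² = (1/2)(4.9)(0.32)² = 0.25088 kg·m²; centre at d = 0.84 m, so I = I_cm + Md² gives I = 0.25088 + (4.9)(0.84)² = 3.7083 kg·m².
Total I = 0.039293 + 0.87153 + 5.0625 + 3.7083 = 9.6816 kg·m².

9.68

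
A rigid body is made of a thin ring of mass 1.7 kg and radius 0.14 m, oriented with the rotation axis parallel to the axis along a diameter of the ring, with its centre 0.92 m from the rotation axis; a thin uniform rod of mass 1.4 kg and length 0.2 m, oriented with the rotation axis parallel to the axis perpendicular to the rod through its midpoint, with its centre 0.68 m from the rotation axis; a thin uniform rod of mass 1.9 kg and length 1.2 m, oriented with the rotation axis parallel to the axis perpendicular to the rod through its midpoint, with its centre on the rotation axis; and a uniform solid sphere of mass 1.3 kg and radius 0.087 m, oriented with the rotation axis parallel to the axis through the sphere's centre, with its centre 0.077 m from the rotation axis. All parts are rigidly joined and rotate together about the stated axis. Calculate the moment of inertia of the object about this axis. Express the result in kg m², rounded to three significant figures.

2.35

Thin ring: I_cm = (1/2)MR² = (1/2)(1.7)(0.14)² = 0.01666 kg m²; centre at d = 0.92 m, so I = I_cm + Md² gives I = 0.01666 + (1.7)(0.92)² = 1.4555 kg m².
Thin rod: I_cm = (1/12)ML² = (1/12)(1.4)(0.2)² = 0.0046667 kg m²; centre at d = 0.68 m, so I = I_cm + Md² gives I = 0.0046667 + (1.4)(0.68)² = 0.65203 kg m².
Thin rod: I_cm = (1/12)ML² = (1/12)(1.9)(1.2)² = 0.228 kg m²; axis through the centre, so I = 0.228 kg m².
Solid sphere: I_cm = (2/5)MR² = (2/5)(1.3)(0.087)² = 0.0039359 kg m²; centre at d = 0.077 m, so I = I_cm + Md² gives I = 0.0039359 + (1.3)(0.077)² = 0.011644 kg m².
Total I = 1.4555 + 0.65203 + 0.228 + 0.011644 = 2.3472 kg m².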